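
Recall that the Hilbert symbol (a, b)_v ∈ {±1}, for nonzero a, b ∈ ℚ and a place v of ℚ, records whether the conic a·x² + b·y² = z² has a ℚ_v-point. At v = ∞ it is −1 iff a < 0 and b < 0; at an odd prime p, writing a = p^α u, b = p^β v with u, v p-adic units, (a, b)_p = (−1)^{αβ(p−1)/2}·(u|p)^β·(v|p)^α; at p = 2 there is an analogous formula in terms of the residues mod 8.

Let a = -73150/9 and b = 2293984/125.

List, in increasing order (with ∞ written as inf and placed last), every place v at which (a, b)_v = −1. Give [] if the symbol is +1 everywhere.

[2, 7]

Mod squares: a ≡ -2926, b ≡ 14630. Check v ∈ {∞, 2, 3, 5, 7, 11, 19}.
v=19: a=19^1·(≡5), b=19^1·(≡13) mod 19; (5|19)=+1, (13|19)=-1; (−1)^{1·1·9}·(+1)^1·(-1)^1 = +1.
v=5: a=5^2·(≡1), b=5^-3·(≡4) mod 5; (1|5)=+1, (4|5)=+1; (−1)^{2·-3·2}·(+1)^-3·(+1)^2 = +1.
v=∞: -2926 < 0 and 14630 > 0  ⇒  (a,b)_∞ = +1.
v=3: a=3^-2·(≡2), b=3^0·(≡2) mod 3; (2|3)=-1, (2|3)=-1; (−1)^{-2·0·1}·(-1)^0·(-1)^-2 = +1.
v=7: a=7^1·(≡4), b=7^3·(≡4) mod 7; (4|7)=+1, (4|7)=+1; (−1)^{1·3·3}·(+1)^3·(+1)^1 = -1.
v=2: v_2(a)=1, v_2(b)=5; units ≡ 1, 3 (mod 8); ε·ε+αω+βω = 0·1+1·1+5·0 ≡ 1  ⇒  (a,b)_2 = -1.
v=11: a=11^1·(≡3), b=11^1·(≡7) mod 11; (3|11)=+1, (7|11)=-1; (−1)^{1·1·5}·(+1)^1·(-1)^1 = +1.
Ram(-2926, 14630) = {2, 7}; no ℚ_2-point on the conic.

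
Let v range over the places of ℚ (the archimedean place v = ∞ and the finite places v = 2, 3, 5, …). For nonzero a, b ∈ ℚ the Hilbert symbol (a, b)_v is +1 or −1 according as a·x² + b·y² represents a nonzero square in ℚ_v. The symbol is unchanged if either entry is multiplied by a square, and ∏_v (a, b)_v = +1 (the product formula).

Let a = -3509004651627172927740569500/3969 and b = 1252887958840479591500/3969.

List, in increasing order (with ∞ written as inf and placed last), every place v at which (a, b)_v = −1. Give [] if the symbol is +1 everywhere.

[5, 19, 23, 29]

Mod squares: a ≡ -81055, b ≡ 1597235. Check v ∈ {∞, 2, 3, 5, 7, 13, 17, 19, 23, 29, 43}.
v=13: a=13^3·(≡11), b=13^2·(≡3) mod 13; (11|13)=-1, (3|13)=+1; (−1)^{3·2·6}·(-1)^2·(+1)^3 = +1.
v=3: a=3^-4·(≡2), b=3^-4·(≡2) mod 3; (2|3)=-1, (2|3)=-1; (−1)^{-4·-4·1}·(-1)^-4·(-1)^-4 = +1.
v=17: a=17^4·(≡9), b=17^3·(≡4) mod 17; (9|17)=+1, (4|17)=+1; (−1)^{4·3·8}·(+1)^3·(+1)^4 = +1.
v=19: a=19^4·(≡10), b=19^3·(≡17) mod 19; (10|19)=-1, (17|19)=+1; (−1)^{4·3·9}·(-1)^3·(+1)^4 = -1.
v=43: a=43^1·(≡29), b=43^1·(≡1) mod 43; (29|43)=-1, (1|43)=+1; (−1)^{1·1·21}·(-1)^1·(+1)^1 = +1.
v=29: a=29^3·(≡11), b=29^2·(≡15) mod 29; (11|29)=-1, (15|29)=-1; (−1)^{3·2·14}·(-1)^2·(-1)^3 = -1.
v=∞: -81055 < 0 and 1597235 > 0  ⇒  (a,b)_∞ = +1.
v=7: a=7^-2·(≡5), b=7^-2·(≡6) mod 7; (5|7)=-1, (6|7)=-1; (−1)^{-2·-2·3}·(-1)^-2·(-1)^-2 = +1.
v=5: a=5^3·(≡1), b=5^3·(≡3) mod 5; (1|5)=+1, (3|5)=-1; (−1)^{3·3·2}·(+1)^3·(-1)^3 = -1.
v=2: v_2(a)=2, v_2(b)=2; units ≡ 1, 3 (mod 8); ε·ε+αω+βω = 0·1+2·1+2·0 ≡ 0  ⇒  (a,b)_2 = +1.
v=23: a=23^4·(≡15), b=23^3·(≡6) mod 23; (15|23)=-1, (6|23)=+1; (−1)^{4·3·11}·(-1)^3·(+1)^4 = -1.
Ram(-81055, 1597235) = {5, 19, 23, 29}; no ℚ_5-point on the conic.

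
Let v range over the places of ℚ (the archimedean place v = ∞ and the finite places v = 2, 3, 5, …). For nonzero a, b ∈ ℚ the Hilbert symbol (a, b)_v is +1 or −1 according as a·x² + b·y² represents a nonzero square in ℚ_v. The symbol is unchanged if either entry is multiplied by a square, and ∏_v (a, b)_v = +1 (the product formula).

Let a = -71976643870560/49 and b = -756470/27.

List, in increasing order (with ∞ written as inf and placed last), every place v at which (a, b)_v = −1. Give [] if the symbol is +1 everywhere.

Mod squares: a ≡ -81510, b ≡ -4290. Check v ∈ {∞, 2, 3, 5, 7, 11, 13, 17, 19, 23}.
v=5: a=5^1·(≡2), b=5^1·(≡3) mod 5; (2|5)=-1, (3|5)=-1; (−1)^{1·1·2}·(-1)^1·(-1)^1 = +1.
v=3: a=3^1·(≡1), b=3^-3·(≡1) mod 3; (1|3)=+1, (1|3)=+1; (−1)^{1·-3·1}·(+1)^-3·(+1)^1 = -1.
v=7: a=7^-2·(≡5), b=7^0·(≡1) mod 7; (5|7)=-1, (1|7)=+1; (−1)^{-2·0·3}·(-1)^0·(+1)^-2 = +1.
v=∞: -81510 < 0 and -4290 < 0  ⇒  (a,b)_∞ = -1.
v=17: a=17^2·(≡3), b=17^0·(≡3) mod 17; (3|17)=-1, (3|17)=-1; (−1)^{2·0·8}·(-1)^0·(-1)^2 = +1.
v=11: a=11^1·(≡9), b=11^1·(≡7) mod 11; (9|11)=+1, (7|11)=-1; (−1)^{1·1·5}·(+1)^1·(-1)^1 = +1.
v=2: v_2(a)=5, v_2(b)=1; units ≡ 5, 7 (mod 8); ε·ε+αω+βω = 0·1+5·0+1·1 ≡ 1  ⇒  (a,b)_2 = -1.
v=13: a=13^1·(≡1), b=13^1·(≡11) mod 13; (1|13)=+1, (11|13)=-1; (−1)^{1·1·6}·(+1)^1·(-1)^1 = -1.
v=23: a=23^2·(≡3), b=23^2·(≡22) mod 23; (3|23)=+1, (22|23)=-1; (−1)^{2·2·11}·(+1)^2·(-1)^2 = +1.
v=19: a=19^3·(≡1), b=19^0·(≡9) mod 19; (1|19)=+1, (9|19)=+1; (−1)^{3·0·9}·(+1)^0·(+1)^3 = +1.
|Ram(-81510, -4290)| = 4, even; anisotropic at {2, 3, 13, ∞}.

[2, 3, 13, inf]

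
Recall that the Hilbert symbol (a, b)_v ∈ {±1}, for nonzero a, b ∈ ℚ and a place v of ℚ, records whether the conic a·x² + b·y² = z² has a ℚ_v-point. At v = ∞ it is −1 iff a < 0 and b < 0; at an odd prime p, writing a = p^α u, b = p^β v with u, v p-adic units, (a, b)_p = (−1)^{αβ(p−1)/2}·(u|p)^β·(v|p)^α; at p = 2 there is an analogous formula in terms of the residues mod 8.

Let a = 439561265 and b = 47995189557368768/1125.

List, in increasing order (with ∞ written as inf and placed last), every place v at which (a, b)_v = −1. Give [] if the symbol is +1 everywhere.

[13, 29]

Mod squares: a ≡ 522665, b ≡ 6235. Check v ∈ {∞, 2, 3, 5, 11, 13, 17, 29, 43}.
v=13: a=13^1·(≡3), b=13^2·(≡6) mod 13; (3|13)=+1, (6|13)=-1; (−1)^{1·2·6}·(+1)^2·(-1)^1 = -1.
v=∞: 522665 > 0 and 6235 > 0  ⇒  (a,b)_∞ = +1.
v=17: a=17^1·(≡4), b=17^2·(≡1) mod 17; (4|17)=+1, (1|17)=+1; (−1)^{1·2·8}·(+1)^2·(+1)^1 = +1.
v=11: a=11^1·(≡8), b=11^4·(≡5) mod 11; (8|11)=-1, (5|11)=+1; (−1)^{1·4·5}·(-1)^4·(+1)^1 = +1.
v=5: a=5^1·(≡3), b=5^-3·(≡2) mod 5; (3|5)=-1, (2|5)=-1; (−1)^{1·-3·2}·(-1)^-3·(-1)^1 = +1.
v=29: a=29^2·(≡27), b=29^3·(≡19) mod 29; (27|29)=-1, (19|29)=-1; (−1)^{2·3·14}·(-1)^3·(-1)^2 = -1.
v=3: a=3^0·(≡2), b=3^-2·(≡1) mod 3; (2|3)=-1, (1|3)=+1; (−1)^{0·-2·1}·(-1)^-2·(+1)^0 = +1.
v=43: a=43^1·(≡8), b=43^1·(≡41) mod 43; (8|43)=-1, (41|43)=+1; (−1)^{1·1·21}·(-1)^1·(+1)^1 = +1.
v=2: v_2(a)=0, v_2(b)=6; units ≡ 1, 3 (mod 8); ε·ε+αω+βω = 0·1+0·1+6·0 ≡ 0  ⇒  (a,b)_2 = +1.
(522665, 6235 / ℚ) ramifies at {13, 29}: a division algebra.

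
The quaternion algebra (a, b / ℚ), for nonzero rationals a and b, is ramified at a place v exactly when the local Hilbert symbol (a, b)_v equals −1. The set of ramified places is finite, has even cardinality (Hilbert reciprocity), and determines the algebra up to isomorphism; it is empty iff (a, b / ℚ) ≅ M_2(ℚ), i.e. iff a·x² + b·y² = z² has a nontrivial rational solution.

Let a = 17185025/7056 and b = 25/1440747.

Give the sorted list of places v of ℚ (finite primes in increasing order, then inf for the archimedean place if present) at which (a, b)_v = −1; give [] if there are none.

(a, b) ≡ (5681, 3) mod (ℚ^×)²; places V = {2, 3, 5, 7, 11, 13, 19, 23, ∞}.
(a,b)_19: α=1, u≡8; β=0, v≡8 (mod 19); (8|19)=-1, (8|19)=-1; sign (−1)^0·-1^0·-1^1 = -1.
(a,b)_5: α=2, u≡1; β=2, v≡3 (mod 5); (1|5)=+1, (3|5)=-1; sign (−1)^0·+1^2·-1^2 = +1.
(a,b)_13: α=1, u≡2; β=0, v≡10 (mod 13); (2|13)=-1, (10|13)=+1; sign (−1)^0·-1^0·+1^1 = +1.
(a,b)_7: α=-2, u≡1; β=-2, v≡6 (mod 7); (1|7)=+1, (6|7)=-1; sign (−1)^0·+1^-2·-1^-2 = +1.
(a,b)_2: α=-4, β=0; u≡1, v≡3 (mod 8); ε(u)ε(v)=0·1, αω(v)=-4·1, βω(u)=0·0; sum ≡ 0  ⇒  +1.
(a,b)_11: α=2, u≡3; β=-2, v≡5 (mod 11); (3|11)=+1, (5|11)=+1; sign (−1)^0·+1^-2·+1^2 = +1.
(a,b)_23: α=1, u≡19; β=0, v≡12 (mod 23); (19|23)=-1, (12|23)=+1; sign (−1)^0·-1^0·+1^1 = +1.
(a,b)_∞: sgn(5681)=+, sgn(3)=+, so +1.
(a,b)_3: α=-2, u≡2; β=-5, v≡1 (mod 3); (2|3)=-1, (1|3)=+1; sign (−1)^0·-1^-5·+1^-2 = -1.
|Ram(5681, 3)| = 2, even; anisotropic at {3, 19}.

[3, 19]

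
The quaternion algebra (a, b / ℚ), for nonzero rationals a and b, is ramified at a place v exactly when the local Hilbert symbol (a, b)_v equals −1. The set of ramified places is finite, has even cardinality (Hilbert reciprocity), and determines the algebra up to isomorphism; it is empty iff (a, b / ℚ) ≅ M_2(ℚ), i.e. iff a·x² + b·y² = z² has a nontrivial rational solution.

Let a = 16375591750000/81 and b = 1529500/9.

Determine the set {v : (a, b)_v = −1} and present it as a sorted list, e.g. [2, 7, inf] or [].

(a, b) ≡ (7, 15295) mod (ℚ^×)²; places V = {2, 3, 5, 7, 19, 23, ∞}.
(a,b)_23: α=2, u≡19; β=1, v≡11 (mod 23); (19|23)=-1, (11|23)=-1; sign (−1)^0·-1^1·-1^2 = -1.
(a,b)_2: α=4, β=2; u≡7, v≡7 (mod 8); ε(u)ε(v)=1·1, αω(v)=4·0, βω(u)=2·0; sum ≡ 1  ⇒  -1.
(a,b)_7: α=3, u≡1; β=1, v≡1 (mod 7); (1|7)=+1, (1|7)=+1; sign (−1)^1·+1^1·+1^3 = -1.
(a,b)_19: α=2, u≡5; β=1, v≡6 (mod 19); (5|19)=+1, (6|19)=+1; sign (−1)^0·+1^1·+1^2 = +1.
(a,b)_5: α=6, u≡2; β=3, v≡4 (mod 5); (2|5)=-1, (4|5)=+1; sign (−1)^0·-1^3·+1^6 = -1.
(a,b)_3: α=-4, u≡1; β=-2, v≡1 (mod 3); (1|3)=+1, (1|3)=+1; sign (−1)^0·+1^-2·+1^-4 = +1.
(a,b)_∞: sgn(7)=+, sgn(15295)=+, so +1.
Ram(7, 15295) = {2, 5, 7, 23}; no ℚ_2-point on the conic.

[2, 5, 7, 23]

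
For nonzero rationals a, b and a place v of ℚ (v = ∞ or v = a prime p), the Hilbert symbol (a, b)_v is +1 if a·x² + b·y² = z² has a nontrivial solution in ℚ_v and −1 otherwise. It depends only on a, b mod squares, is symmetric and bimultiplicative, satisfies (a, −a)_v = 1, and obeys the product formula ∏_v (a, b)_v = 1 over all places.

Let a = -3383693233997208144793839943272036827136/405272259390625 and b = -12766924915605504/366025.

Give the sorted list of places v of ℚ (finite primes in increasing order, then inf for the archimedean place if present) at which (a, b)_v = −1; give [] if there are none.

Mod squares: a ≡ -256291, b ≡ -601258686. Check v ∈ {∞, 2, 3, 5, 7, 11, 17, 19, 23, 41, 47}.
v=∞: -256291 < 0 and -601258686 < 0  ⇒  (a,b)_∞ = -1.
v=47: a=47^3·(≡35), b=47^1·(≡37) mod 47; (35|47)=-1, (37|47)=+1; (−1)^{3·1·23}·(-1)^1·(+1)^3 = +1.
v=23: a=23^2·(≡19), b=23^1·(≡18) mod 23; (19|23)=-1, (18|23)=+1; (−1)^{2·1·11}·(-1)^1·(+1)^2 = -1.
v=11: a=11^-10·(≡4), b=11^-4·(≡9) mod 11; (4|11)=+1, (9|11)=+1; (−1)^{-10·-4·5}·(+1)^-4·(+1)^-10 = +1.
v=5: a=5^-6·(≡4), b=5^-2·(≡1) mod 5; (4|5)=+1, (1|5)=+1; (−1)^{-6·-2·2}·(+1)^-2·(+1)^-6 = +1.
v=17: a=17^2·(≡4), b=17^1·(≡16) mod 17; (4|17)=+1, (16|17)=+1; (−1)^{2·1·8}·(+1)^1·(+1)^2 = +1.
v=41: a=41^3·(≡35), b=41^1·(≡28) mod 41; (35|41)=-1, (28|41)=-1; (−1)^{3·1·20}·(-1)^1·(-1)^3 = +1.
v=2: v_2(a)=38, v_2(b)=19; units ≡ 5, 1 (mod 8); ε·ε+αω+βω = 0·0+38·0+19·1 ≡ 1  ⇒  (a,b)_2 = -1.
v=19: a=19^3·(≡17), b=19^1·(≡5) mod 19; (17|19)=+1, (5|19)=+1; (−1)^{3·1·9}·(+1)^1·(+1)^3 = -1.
v=3: a=3^14·(≡2), b=3^5·(≡1) mod 3; (2|3)=-1, (1|3)=+1; (−1)^{14·5·1}·(-1)^5·(+1)^14 = -1.
v=7: a=7^3·(≡2), b=7^1·(≡1) mod 7; (2|7)=+1, (1|7)=+1; (−1)^{3·1·3}·(+1)^1·(+1)^3 = -1.
|Ram(-256291, -601258686)| = 6, even; anisotropic at {2, 3, 7, 19, 23, ∞}.

[2, 3, 7, 19, 23, inf]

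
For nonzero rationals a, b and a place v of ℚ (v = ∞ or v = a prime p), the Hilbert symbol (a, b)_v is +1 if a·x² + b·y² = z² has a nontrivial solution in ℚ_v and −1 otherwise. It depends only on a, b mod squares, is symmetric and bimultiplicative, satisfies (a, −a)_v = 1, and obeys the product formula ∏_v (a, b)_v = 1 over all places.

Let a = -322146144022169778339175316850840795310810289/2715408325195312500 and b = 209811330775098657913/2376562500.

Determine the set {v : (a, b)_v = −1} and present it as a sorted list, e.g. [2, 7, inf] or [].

[7, 11]

Mod squares: a ≡ -2093, b ≡ 2233. Check v ∈ {∞, 2, 3, 5, 7, 11, 13, 17, 19, 23, 29, 31}.
v=17: a=17^4·(≡2), b=17^2·(≡11) mod 17; (2|17)=+1, (11|17)=-1; (−1)^{4·2·8}·(+1)^2·(-1)^4 = +1.
v=13: a=13^-3·(≡2), b=13^-2·(≡10) mod 13; (2|13)=-1, (10|13)=+1; (−1)^{-3·-2·6}·(-1)^-2·(+1)^-3 = +1.
v=11: a=11^16·(≡7), b=11^7·(≡3) mod 11; (7|11)=-1, (3|11)=+1; (−1)^{16·7·5}·(-1)^7·(+1)^16 = -1.
v=7: a=7^3·(≡1), b=7^1·(≡1) mod 7; (1|7)=+1, (1|7)=+1; (−1)^{3·1·3}·(+1)^1·(+1)^3 = -1.
v=3: a=3^-4·(≡1), b=3^-2·(≡1) mod 3; (1|3)=+1, (1|3)=+1; (−1)^{-4·-2·1}·(+1)^-2·(+1)^-4 = +1.
v=∞: -2093 < 0 and 2233 > 0  ⇒  (a,b)_∞ = +1.
v=23: a=23^5·(≡16), b=23^2·(≡6) mod 23; (16|23)=+1, (6|23)=+1; (−1)^{5·2·11}·(+1)^2·(+1)^5 = +1.
v=19: a=19^6·(≡11), b=19^2·(≡3) mod 19; (11|19)=+1, (3|19)=-1; (−1)^{6·2·9}·(+1)^2·(-1)^6 = +1.
v=31: a=31^2·(≡22), b=31^2·(≡8) mod 31; (22|31)=-1, (8|31)=+1; (−1)^{2·2·15}·(-1)^2·(+1)^2 = +1.
v=29: a=29^2·(≡5), b=29^1·(≡19) mod 29; (5|29)=+1, (19|29)=-1; (−1)^{2·1·14}·(+1)^1·(-1)^2 = +1.
v=5: a=5^-18·(≡2), b=5^-8·(≡2) mod 5; (2|5)=-1, (2|5)=-1; (−1)^{-18·-8·2}·(-1)^-8·(-1)^-18 = +1.
v=2: v_2(a)=-2, v_2(b)=-2; units ≡ 3, 1 (mod 8); ε·ε+αω+βω = 1·0+-2·0+-2·1 ≡ 0  ⇒  (a,b)_2 = +1.
|Ram(-2093, 2233)| = 2, even; anisotropic at {7, 11}.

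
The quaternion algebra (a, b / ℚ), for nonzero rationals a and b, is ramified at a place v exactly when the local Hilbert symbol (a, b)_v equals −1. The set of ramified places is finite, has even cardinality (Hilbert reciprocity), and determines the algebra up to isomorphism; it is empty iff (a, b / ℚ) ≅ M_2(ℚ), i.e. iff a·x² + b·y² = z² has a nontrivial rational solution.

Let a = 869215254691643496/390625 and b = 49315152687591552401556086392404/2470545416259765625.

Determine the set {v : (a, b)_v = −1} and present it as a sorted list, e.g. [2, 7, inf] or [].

Mod squares: a ≡ 106, b ≡ 207389. Check v ∈ {∞, 2, 3, 5, 7, 11, 13, 17, 19, 29, 31, 43, 53, 59}.
v=19: a=19^2·(≡11), b=19^2·(≡1) mod 19; (11|19)=+1, (1|19)=+1; (−1)^{2·2·9}·(+1)^2·(+1)^2 = +1.
v=3: a=3^2·(≡1), b=3^8·(≡2) mod 3; (1|3)=+1, (2|3)=-1; (−1)^{2·8·1}·(+1)^8·(-1)^2 = +1.
v=∞: 106 > 0 and 207389 > 0  ⇒  (a,b)_∞ = +1.
v=29: a=29^2·(≡2), b=29^2·(≡15) mod 29; (2|29)=-1, (15|29)=-1; (−1)^{2·2·14}·(-1)^2·(-1)^2 = +1.
v=13: a=13^2·(≡6), b=13^3·(≡11) mod 13; (6|13)=-1, (11|13)=-1; (−1)^{2·3·6}·(-1)^3·(-1)^2 = -1.
v=11: a=11^0·(≡8), b=11^-2·(≡7) mod 11; (8|11)=-1, (7|11)=-1; (−1)^{0·-2·5}·(-1)^-2·(-1)^0 = +1.
v=31: a=31^0·(≡29), b=31^-2·(≡30) mod 31; (29|31)=-1, (30|31)=-1; (−1)^{0·-2·15}·(-1)^-2·(-1)^0 = +1.
v=7: a=7^4·(≡1), b=7^7·(≡5) mod 7; (1|7)=+1, (5|7)=-1; (−1)^{4·7·3}·(+1)^7·(-1)^4 = +1.
v=43: a=43^2·(≡37), b=43^3·(≡19) mod 43; (37|43)=-1, (19|43)=-1; (−1)^{2·3·21}·(-1)^3·(-1)^2 = -1.
v=59: a=59^0·(≡55), b=59^-2·(≡48) mod 59; (55|59)=-1, (48|59)=+1; (−1)^{0·-2·29}·(-1)^-2·(+1)^0 = +1.
v=2: v_2(a)=3, v_2(b)=2; units ≡ 5, 5 (mod 8); ε·ε+αω+βω = 0·0+3·1+2·1 ≡ 1  ⇒  (a,b)_2 = -1.
v=5: a=5^-8·(≡1), b=5^-14·(≡4) mod 5; (1|5)=+1, (4|5)=+1; (−1)^{-8·-14·2}·(+1)^-14·(+1)^-8 = +1.
v=53: a=53^1·(≡51), b=53^3·(≡10) mod 53; (51|53)=-1, (10|53)=+1; (−1)^{1·3·26}·(-1)^3·(+1)^1 = -1.
v=17: a=17^0·(≡1), b=17^2·(≡14) mod 17; (1|17)=+1, (14|17)=-1; (−1)^{0·2·8}·(+1)^2·(-1)^0 = +1.
Ram(106, 207389) = {2, 13, 43, 53}; no ℚ_2-point on the conic.

[2, 13, 43, 53]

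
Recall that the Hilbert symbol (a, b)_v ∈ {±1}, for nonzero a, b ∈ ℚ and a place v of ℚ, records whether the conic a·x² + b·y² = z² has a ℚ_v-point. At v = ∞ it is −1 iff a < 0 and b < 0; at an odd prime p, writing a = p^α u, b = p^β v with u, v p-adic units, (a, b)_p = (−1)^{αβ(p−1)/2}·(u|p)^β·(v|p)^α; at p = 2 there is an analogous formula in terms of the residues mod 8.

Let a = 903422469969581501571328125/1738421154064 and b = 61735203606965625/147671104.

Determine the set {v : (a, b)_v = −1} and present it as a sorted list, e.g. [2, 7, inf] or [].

[5, 23]

(a, b) ≡ (1885, 21505) mod (ℚ^×)²; places V = {2, 3, 5, 7, 11, 13, 17, 19, 23, 29, 31, 41, ∞}.
(a,b)_31: α=-4, u≡10; β=-2, v≡22 (mod 31); (10|31)=+1, (22|31)=-1; sign (−1)^0·+1^-2·-1^-4 = +1.
(a,b)_19: α=4, u≡7; β=2, v≡16 (mod 19); (7|19)=+1, (16|19)=+1; sign (−1)^0·+1^2·+1^4 = +1.
(a,b)_11: α=2, u≡4; β=1, v≡10 (mod 11); (4|11)=+1, (10|11)=-1; sign (−1)^0·+1^1·-1^2 = +1.
(a,b)_13: α=1, u≡2; β=0, v≡1 (mod 13); (2|13)=-1, (1|13)=+1; sign (−1)^0·-1^0·+1^1 = +1.
(a,b)_7: α=-6, u≡2; β=-4, v≡1 (mod 7); (2|7)=+1, (1|7)=+1; sign (−1)^0·+1^-4·+1^-6 = +1.
(a,b)_23: α=2, u≡22; β=1, v≡14 (mod 23); (22|23)=-1, (14|23)=-1; sign (−1)^0·-1^1·-1^2 = -1.
(a,b)_3: α=2, u≡1; β=2, v≡1 (mod 3); (1|3)=+1, (1|3)=+1; sign (−1)^0·+1^2·+1^2 = +1.
(a,b)_29: α=3, u≡16; β=2, v≡5 (mod 29); (16|29)=+1, (5|29)=+1; sign (−1)^0·+1^2·+1^3 = +1.
(a,b)_41: α=2, u≡39; β=2, v≡23 (mod 41); (39|41)=+1, (23|41)=+1; sign (−1)^0·+1^2·+1^2 = +1.
(a,b)_17: α=2, u≡4; β=1, v≡7 (mod 17); (4|17)=+1, (7|17)=-1; sign (−1)^0·+1^1·-1^2 = +1.
(a,b)_5: α=7, u≡2; β=5, v≡1 (mod 5); (2|5)=-1, (1|5)=+1; sign (−1)^0·-1^5·+1^7 = -1.
(a,b)_2: α=-4, β=-6; u≡5, v≡1 (mod 8); ε(u)ε(v)=0·0, αω(v)=-4·0, βω(u)=-6·1; sum ≡ 0  ⇒  +1.
(a,b)_∞: sgn(1885)=+, sgn(21505)=+, so +1.
|Ram(1885, 21505)| = 2, even; anisotropic at {5, 23}.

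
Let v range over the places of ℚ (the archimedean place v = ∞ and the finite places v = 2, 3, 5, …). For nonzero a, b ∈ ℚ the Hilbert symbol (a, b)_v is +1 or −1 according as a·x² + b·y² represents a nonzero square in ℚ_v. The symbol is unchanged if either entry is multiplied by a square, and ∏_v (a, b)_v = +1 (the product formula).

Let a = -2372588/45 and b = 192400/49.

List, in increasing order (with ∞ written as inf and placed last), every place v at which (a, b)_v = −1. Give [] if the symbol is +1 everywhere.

[13, 17, 23, 41]

Mod squares: a ≡ -2965735, b ≡ 481. Check v ∈ {∞, 2, 3, 5, 7, 13, 17, 23, 37, 41}.
v=37: a=37^1·(≡32), b=37^1·(≡14) mod 37; (32|37)=-1, (14|37)=-1; (−1)^{1·1·18}·(-1)^1·(-1)^1 = +1.
v=13: a=13^0·(≡7), b=13^1·(≡11) mod 13; (7|13)=-1, (11|13)=-1; (−1)^{0·1·6}·(-1)^1·(-1)^0 = -1.
v=23: a=23^1·(≡1), b=23^0·(≡17) mod 23; (1|23)=+1, (17|23)=-1; (−1)^{1·0·11}·(+1)^0·(-1)^1 = -1.
v=3: a=3^-2·(≡2), b=3^0·(≡1) mod 3; (2|3)=-1, (1|3)=+1; (−1)^{-2·0·1}·(-1)^0·(+1)^-2 = +1.
v=∞: -2965735 < 0 and 481 > 0  ⇒  (a,b)_∞ = +1.
v=41: a=41^1·(≡6), b=41^0·(≡24) mod 41; (6|41)=-1, (24|41)=-1; (−1)^{1·0·20}·(-1)^0·(-1)^1 = -1.
v=5: a=5^-1·(≡3), b=5^2·(≡4) mod 5; (3|5)=-1, (4|5)=+1; (−1)^{-1·2·2}·(-1)^2·(+1)^-1 = +1.
v=2: v_2(a)=2, v_2(b)=4; units ≡ 1, 1 (mod 8); ε·ε+αω+βω = 0·0+2·0+4·0 ≡ 0  ⇒  (a,b)_2 = +1.
v=17: a=17^1·(≡16), b=17^0·(≡3) mod 17; (16|17)=+1, (3|17)=-1; (−1)^{1·0·8}·(+1)^0·(-1)^1 = -1.
v=7: a=7^0·(≡2), b=7^-2·(≡5) mod 7; (2|7)=+1, (5|7)=-1; (−1)^{0·-2·3}·(+1)^-2·(-1)^0 = +1.
Ram(-2965735, 481) = {13, 17, 23, 41}; no ℚ_13-point on the conic.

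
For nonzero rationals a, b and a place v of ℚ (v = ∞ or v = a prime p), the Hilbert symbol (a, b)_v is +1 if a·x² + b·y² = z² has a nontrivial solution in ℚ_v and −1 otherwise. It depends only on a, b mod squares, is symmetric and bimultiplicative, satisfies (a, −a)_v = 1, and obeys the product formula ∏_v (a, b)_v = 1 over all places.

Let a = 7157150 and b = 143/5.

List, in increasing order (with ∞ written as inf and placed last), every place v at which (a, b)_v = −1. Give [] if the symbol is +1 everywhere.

(a, b) ≡ (14, 715) mod (ℚ^×)²; places V = {2, 5, 7, 11, 13, ∞}.
(a,b)_5: α=2, u≡1; β=-1, v≡3 (mod 5); (1|5)=+1, (3|5)=-1; sign (−1)^0·+1^-1·-1^2 = +1.
(a,b)_7: α=1, u≡2; β=0, v≡2 (mod 7); (2|7)=+1, (2|7)=+1; sign (−1)^0·+1^0·+1^1 = +1.
(a,b)_13: α=2, u≡9; β=1, v≡10 (mod 13); (9|13)=+1, (10|13)=+1; sign (−1)^0·+1^1·+1^2 = +1.
(a,b)_∞: sgn(14)=+, sgn(715)=+, so +1.
(a,b)_11: α=2, u≡3; β=1, v≡7 (mod 11); (3|11)=+1, (7|11)=-1; sign (−1)^0·+1^1·-1^2 = +1.
(a,b)_2: α=1, β=0; u≡7, v≡3 (mod 8); ε(u)ε(v)=1·1, αω(v)=1·1, βω(u)=0·0; sum ≡ 0  ⇒  +1.
Every local symbol is +1, so the conic 14·x² + 715·y² = z² has ℚ_v-points for all v and hence a ℚ-point; (a, b / ℚ) ≅ M_2(ℚ).

[]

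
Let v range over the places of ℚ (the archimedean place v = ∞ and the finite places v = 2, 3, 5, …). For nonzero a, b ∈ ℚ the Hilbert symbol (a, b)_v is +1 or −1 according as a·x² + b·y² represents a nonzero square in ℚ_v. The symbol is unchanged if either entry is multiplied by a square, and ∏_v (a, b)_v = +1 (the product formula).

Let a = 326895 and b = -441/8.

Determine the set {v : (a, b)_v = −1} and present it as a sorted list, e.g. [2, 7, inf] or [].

Mod squares: a ≡ 326895, b ≡ -2. Check v ∈ {∞, 2, 3, 5, 7, 19, 31, 37}.
v=7: a=7^0·(≡2), b=7^2·(≡5) mod 7; (2|7)=+1, (5|7)=-1; (−1)^{0·2·3}·(+1)^2·(-1)^0 = +1.
v=2: v_2(a)=0, v_2(b)=-3; units ≡ 7, 7 (mod 8); ε·ε+αω+βω = 1·1+0·0+-3·0 ≡ 1  ⇒  (a,b)_2 = -1.
v=3: a=3^1·(≡2), b=3^2·(≡1) mod 3; (2|3)=-1, (1|3)=+1; (−1)^{1·2·1}·(-1)^2·(+1)^1 = +1.
v=5: a=5^1·(≡4), b=5^0·(≡3) mod 5; (4|5)=+1, (3|5)=-1; (−1)^{1·0·2}·(+1)^0·(-1)^1 = -1.
v=19: a=19^1·(≡10), b=19^0·(≡9) mod 19; (10|19)=-1, (9|19)=+1; (−1)^{1·0·9}·(-1)^0·(+1)^1 = +1.
v=37: a=37^1·(≡29), b=37^0·(≡5) mod 37; (29|37)=-1, (5|37)=-1; (−1)^{1·0·18}·(-1)^0·(-1)^1 = -1.
v=∞: 326895 > 0 and -2 < 0  ⇒  (a,b)_∞ = +1.
v=31: a=31^1·(≡5), b=31^0·(≡3) mod 31; (5|31)=+1, (3|31)=-1; (−1)^{1·0·15}·(+1)^0·(-1)^1 = -1.
Ram(326895, -2) = {2, 5, 31, 37}; no ℚ_2-point on the conic.

[2, 5, 31, 37]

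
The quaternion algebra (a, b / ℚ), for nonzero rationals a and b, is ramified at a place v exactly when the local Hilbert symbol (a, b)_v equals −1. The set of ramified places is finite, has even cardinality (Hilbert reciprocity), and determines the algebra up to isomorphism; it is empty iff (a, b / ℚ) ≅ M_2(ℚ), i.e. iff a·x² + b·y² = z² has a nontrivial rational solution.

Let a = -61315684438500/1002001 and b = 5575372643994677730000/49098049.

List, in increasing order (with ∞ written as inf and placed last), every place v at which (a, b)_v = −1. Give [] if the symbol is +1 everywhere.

[5, 37]

(a, b) ≡ (-7585, 37) mod (ℚ^×)²; places V = {2, 3, 5, 7, 11, 13, 37, 41, ∞}.
(a,b)_11: α=-2, u≡4; β=-2, v≡3 (mod 11); (4|11)=+1, (3|11)=+1; sign (−1)^0·+1^-2·+1^-2 = +1.
(a,b)_37: α=3, u≡20; β=5, v≡4 (mod 37); (20|37)=-1, (4|37)=+1; sign (−1)^0·-1^5·+1^3 = -1.
(a,b)_2: α=2, β=4; u≡7, v≡5 (mod 8); ε(u)ε(v)=1·0, αω(v)=2·1, βω(u)=4·0; sum ≡ 0  ⇒  +1.
(a,b)_∞: sgn(-7585)=−, sgn(37)=+, so +1.
(a,b)_13: α=-2, u≡2; β=-2, v≡8 (mod 13); (2|13)=-1, (8|13)=-1; sign (−1)^0·-1^-2·-1^-2 = +1.
(a,b)_41: α=1, u≡8; β=2, v≡33 (mod 41); (8|41)=+1, (33|41)=+1; sign (−1)^0·+1^2·+1^1 = +1.
(a,b)_3: α=10, u≡2; β=14, v≡1 (mod 3); (2|3)=-1, (1|3)=+1; sign (−1)^0·-1^14·+1^10 = +1.
(a,b)_5: α=3, u≡2; β=4, v≡2 (mod 5); (2|5)=-1, (2|5)=-1; sign (−1)^0·-1^4·-1^3 = -1.
(a,b)_7: α=-2, u≡6; β=-4, v≡2 (mod 7); (6|7)=-1, (2|7)=+1; sign (−1)^0·-1^-4·+1^-2 = +1.
(-7585, 37 / ℚ) ramifies at {5, 37}: a division algebra.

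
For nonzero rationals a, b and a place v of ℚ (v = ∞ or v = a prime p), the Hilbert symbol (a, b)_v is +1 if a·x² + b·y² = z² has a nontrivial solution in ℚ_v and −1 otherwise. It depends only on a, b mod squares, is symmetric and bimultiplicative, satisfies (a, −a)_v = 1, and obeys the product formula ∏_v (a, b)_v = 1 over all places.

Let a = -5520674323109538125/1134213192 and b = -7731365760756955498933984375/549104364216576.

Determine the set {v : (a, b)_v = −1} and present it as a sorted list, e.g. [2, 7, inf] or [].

[37, inf]

Mod squares: a ≡ -442, b ≡ -6919. Check v ∈ {∞, 2, 3, 5, 7, 11, 13, 17, 19, 23, 37, 41}.
v=5: a=5^4·(≡2), b=5^8·(≡4) mod 5; (2|5)=-1, (4|5)=+1; (−1)^{4·8·2}·(-1)^8·(+1)^4 = +1.
v=3: a=3^-10·(≡2), b=3^-12·(≡2) mod 3; (2|3)=-1, (2|3)=-1; (−1)^{-10·-12·1}·(-1)^-12·(-1)^-10 = +1.
v=37: a=37^2·(≡20), b=37^3·(≡19) mod 37; (20|37)=-1, (19|37)=-1; (−1)^{2·3·18}·(-1)^3·(-1)^2 = -1.
v=2: v_2(a)=-3, v_2(b)=-8; units ≡ 3, 1 (mod 8); ε·ε+αω+βω = 1·0+-3·0+-8·1 ≡ 0  ⇒  (a,b)_2 = +1.
v=19: a=19^2·(≡3), b=19^0·(≡5) mod 19; (3|19)=-1, (5|19)=+1; (−1)^{2·0·9}·(-1)^0·(+1)^2 = +1.
v=17: a=17^3·(≡8), b=17^5·(≡2) mod 17; (8|17)=+1, (2|17)=+1; (−1)^{3·5·8}·(+1)^5·(+1)^3 = +1.
v=13: a=13^1·(≡2), b=13^2·(≡4) mod 13; (2|13)=-1, (4|13)=+1; (−1)^{1·2·6}·(-1)^2·(+1)^1 = +1.
v=41: a=41^0·(≡1), b=41^-2·(≡20) mod 41; (1|41)=+1, (20|41)=+1; (−1)^{0·-2·20}·(+1)^-2·(+1)^0 = +1.
v=∞: -442 < 0 and -6919 < 0  ⇒  (a,b)_∞ = -1.
v=7: a=7^-4·(≡5), b=7^-4·(≡1) mod 7; (5|7)=-1, (1|7)=+1; (−1)^{-4·-4·3}·(-1)^-4·(+1)^-4 = +1.
v=23: a=23^4·(≡18), b=23^6·(≡1) mod 23; (18|23)=+1, (1|23)=+1; (−1)^{4·6·11}·(+1)^6·(+1)^4 = +1.
v=11: a=11^0·(≡3), b=11^1·(≡4) mod 11; (3|11)=+1, (4|11)=+1; (−1)^{0·1·5}·(+1)^1·(+1)^0 = +1.
Ram(-442, -6919) = {37, ∞}; no ℚ_37-point on the conic.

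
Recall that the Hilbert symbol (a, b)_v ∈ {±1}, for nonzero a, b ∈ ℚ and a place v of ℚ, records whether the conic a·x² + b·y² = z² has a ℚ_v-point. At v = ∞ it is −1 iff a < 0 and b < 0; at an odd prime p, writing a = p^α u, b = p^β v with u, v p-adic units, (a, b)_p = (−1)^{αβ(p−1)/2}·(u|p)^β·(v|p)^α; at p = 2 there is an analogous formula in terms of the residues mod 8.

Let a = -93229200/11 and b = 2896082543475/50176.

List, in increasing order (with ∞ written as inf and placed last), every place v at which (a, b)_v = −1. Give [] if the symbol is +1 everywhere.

[11, 23, 43, 47]

Mod squares: a ≡ -284867, b ≡ 11819539. Check v ∈ {∞, 2, 3, 5, 7, 11, 17, 19, 23, 29, 37, 43, 47}.
v=7: a=7^0·(≡5), b=7^-2·(≡1) mod 7; (5|7)=-1, (1|7)=+1; (−1)^{0·-2·3}·(-1)^-2·(+1)^0 = +1.
v=3: a=3^2·(≡1), b=3^4·(≡1) mod 3; (1|3)=+1, (1|3)=+1; (−1)^{2·4·1}·(+1)^4·(+1)^2 = +1.
v=47: a=47^1·(≡16), b=47^0·(≡10) mod 47; (16|47)=+1, (10|47)=-1; (−1)^{1·0·23}·(+1)^0·(-1)^1 = -1.
v=2: v_2(a)=4, v_2(b)=-10; units ≡ 5, 3 (mod 8); ε·ε+αω+βω = 0·1+4·1+-10·1 ≡ 0  ⇒  (a,b)_2 = +1.
v=37: a=37^0·(≡3), b=37^1·(≡16) mod 37; (3|37)=+1, (16|37)=+1; (−1)^{0·1·18}·(+1)^1·(+1)^0 = +1.
v=19: a=19^1·(≡11), b=19^1·(≡12) mod 19; (11|19)=+1, (12|19)=-1; (−1)^{1·1·9}·(+1)^1·(-1)^1 = +1.
v=43: a=43^0·(≡12), b=43^1·(≡40) mod 43; (12|43)=-1, (40|43)=+1; (−1)^{0·1·21}·(-1)^1·(+1)^0 = -1.
v=23: a=23^0·(≡22), b=23^1·(≡16) mod 23; (22|23)=-1, (16|23)=+1; (−1)^{0·1·11}·(-1)^1·(+1)^0 = -1.
v=17: a=17^0·(≡13), b=17^1·(≡8) mod 17; (13|17)=+1, (8|17)=+1; (−1)^{0·1·8}·(+1)^1·(+1)^0 = +1.
v=29: a=29^1·(≡18), b=29^0·(≡6) mod 29; (18|29)=-1, (6|29)=+1; (−1)^{1·0·14}·(-1)^0·(+1)^1 = +1.
v=11: a=11^-1·(≡2), b=11^2·(≡10) mod 11; (2|11)=-1, (10|11)=-1; (−1)^{-1·2·5}·(-1)^2·(-1)^-1 = -1.
v=5: a=5^2·(≡2), b=5^2·(≡4) mod 5; (2|5)=-1, (4|5)=+1; (−1)^{2·2·2}·(-1)^2·(+1)^2 = +1.
v=∞: -284867 < 0 and 11819539 > 0  ⇒  (a,b)_∞ = +1.
Ram(-284867, 11819539) = {11, 23, 43, 47}; no ℚ_11-point on the conic.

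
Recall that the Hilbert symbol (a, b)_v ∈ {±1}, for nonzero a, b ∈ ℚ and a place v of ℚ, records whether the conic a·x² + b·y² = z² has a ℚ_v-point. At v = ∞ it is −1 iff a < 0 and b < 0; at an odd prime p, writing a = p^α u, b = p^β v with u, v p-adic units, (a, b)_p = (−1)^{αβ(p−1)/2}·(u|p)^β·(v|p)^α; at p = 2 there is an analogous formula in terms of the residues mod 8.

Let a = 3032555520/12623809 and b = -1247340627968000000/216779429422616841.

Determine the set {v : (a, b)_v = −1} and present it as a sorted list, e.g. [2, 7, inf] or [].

(a, b) ≡ (740370, -2) mod (ℚ^×)²; places V = {2, 3, 5, 11, 17, 19, 23, 29, 37, ∞}.
(a,b)_29: α=1, u≡19; β=2, v≡19 (mod 29); (19|29)=-1, (19|29)=-1; sign (−1)^0·-1^2·-1^1 = -1.
(a,b)_2: α=13, β=17; u≡1, v≡7 (mod 8); ε(u)ε(v)=0·1, αω(v)=13·0, βω(u)=17·0; sum ≡ 0  ⇒  +1.
(a,b)_23: α=1, u≡12; β=2, v≡20 (mod 23); (12|23)=+1, (20|23)=-1; sign (−1)^0·+1^2·-1^1 = -1.
(a,b)_17: α=-2, u≡6; β=-2, v≡2 (mod 17); (6|17)=-1, (2|17)=+1; sign (−1)^0·-1^-2·+1^-2 = +1.
(a,b)_37: α=1, u≡3; β=2, v≡32 (mod 37); (3|37)=+1, (32|37)=-1; sign (−1)^0·+1^2·-1^1 = -1.
(a,b)_19: α=-2, u≡9; β=-6, v≡7 (mod 19); (9|19)=+1, (7|19)=+1; sign (−1)^0·+1^-6·+1^-2 = +1.
(a,b)_3: α=1, u≡1; β=-2, v≡1 (mod 3); (1|3)=+1, (1|3)=+1; sign (−1)^0·+1^-2·+1^1 = +1.
(a,b)_11: α=-2, u≡1; β=-6, v≡4 (mod 11); (1|11)=+1, (4|11)=+1; sign (−1)^0·+1^-6·+1^-2 = +1.
(a,b)_∞: sgn(740370)=+, sgn(-2)=−, so +1.
(a,b)_5: α=1, u≡1; β=6, v≡3 (mod 5); (1|5)=+1, (3|5)=-1; sign (−1)^0·+1^6·-1^1 = -1.
(740370, -2 / ℚ) ramifies at {5, 23, 29, 37}: a division algebra.

[5, 23, 29, 37]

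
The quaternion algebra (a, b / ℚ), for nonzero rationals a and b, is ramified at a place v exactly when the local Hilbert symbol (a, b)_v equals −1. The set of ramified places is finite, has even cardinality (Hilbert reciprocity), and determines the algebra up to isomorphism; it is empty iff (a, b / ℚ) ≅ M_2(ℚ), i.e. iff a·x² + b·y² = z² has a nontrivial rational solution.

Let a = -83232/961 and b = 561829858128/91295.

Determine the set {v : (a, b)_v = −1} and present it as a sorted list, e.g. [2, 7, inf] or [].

Mod squares: a ≡ -2, b ≡ 24035. Check v ∈ {∞, 2, 3, 5, 7, 11, 17, 19, 23, 31}.
v=31: a=31^-2·(≡3), b=31^-2·(≡9) mod 31; (3|31)=-1, (9|31)=+1; (−1)^{-2·-2·15}·(-1)^-2·(+1)^-2 = +1.
v=17: a=17^2·(≡2), b=17^2·(≡3) mod 17; (2|17)=+1, (3|17)=-1; (−1)^{2·2·8}·(+1)^2·(-1)^2 = +1.
v=19: a=19^0·(≡11), b=19^-1·(≡9) mod 19; (11|19)=+1, (9|19)=+1; (−1)^{0·-1·9}·(+1)^-1·(+1)^0 = +1.
v=3: a=3^2·(≡1), b=3^4·(≡2) mod 3; (1|3)=+1, (2|3)=-1; (−1)^{2·4·1}·(+1)^4·(-1)^2 = +1.
v=23: a=23^0·(≡22), b=23^1·(≡21) mod 23; (22|23)=-1, (21|23)=-1; (−1)^{0·1·11}·(-1)^1·(-1)^0 = -1.
v=∞: -2 < 0 and 24035 > 0  ⇒  (a,b)_∞ = +1.
v=2: v_2(a)=5, v_2(b)=4; units ≡ 7, 3 (mod 8); ε·ε+αω+βω = 1·1+5·1+4·0 ≡ 0  ⇒  (a,b)_2 = +1.
v=5: a=5^0·(≡3), b=5^-1·(≡2) mod 5; (3|5)=-1, (2|5)=-1; (−1)^{0·-1·2}·(-1)^-1·(-1)^0 = -1.
v=11: a=11^0·(≡4), b=11^3·(≡6) mod 11; (4|11)=+1, (6|11)=-1; (−1)^{0·3·5}·(+1)^3·(-1)^0 = +1.
v=7: a=7^0·(≡6), b=7^2·(≡4) mod 7; (6|7)=-1, (4|7)=+1; (−1)^{0·2·3}·(-1)^2·(+1)^0 = +1.
(-2, 24035 / ℚ) ramifies at {5, 23}: a division algebra.

[5, 23]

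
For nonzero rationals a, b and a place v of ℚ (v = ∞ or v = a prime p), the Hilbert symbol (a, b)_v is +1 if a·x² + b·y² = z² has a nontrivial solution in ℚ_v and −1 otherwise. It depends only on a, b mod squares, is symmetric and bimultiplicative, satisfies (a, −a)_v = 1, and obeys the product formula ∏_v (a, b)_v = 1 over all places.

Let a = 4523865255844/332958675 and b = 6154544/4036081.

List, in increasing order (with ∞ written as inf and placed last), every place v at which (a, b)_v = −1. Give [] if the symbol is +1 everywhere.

[2, 3]

(a, b) ≡ (3, 11) mod (ℚ^×)²; places V = {2, 3, 5, 7, 11, 17, 41, 43, 47, ∞}.
(a,b)_2: α=2, β=4; u≡3, v≡3 (mod 8); ε(u)ε(v)=1·1, αω(v)=2·1, βω(u)=4·1; sum ≡ 1  ⇒  -1.
(a,b)_3: α=-1, u≡1; β=0, v≡2 (mod 3); (1|3)=+1, (2|3)=-1; sign (−1)^0·+1^0·-1^-1 = -1.
(a,b)_17: α=2, u≡10; β=2, v≡7 (mod 17); (10|17)=-1, (7|17)=-1; sign (−1)^0·-1^2·-1^2 = +1.
(a,b)_∞: sgn(3)=+, sgn(11)=+, so +1.
(a,b)_43: α=-2, u≡26; β=0, v≡17 (mod 43); (26|43)=-1, (17|43)=+1; sign (−1)^0·-1^0·+1^-2 = +1.
(a,b)_11: α=6, u≡4; β=3, v≡3 (mod 11); (4|11)=+1, (3|11)=+1; sign (−1)^0·+1^3·+1^6 = +1.
(a,b)_47: α=2, u≡16; β=0, v≡43 (mod 47); (16|47)=+1, (43|47)=-1; sign (−1)^0·+1^0·-1^2 = +1.
(a,b)_7: α=-4, u≡5; β=-4, v≡4 (mod 7); (5|7)=-1, (4|7)=+1; sign (−1)^0·-1^-4·+1^-4 = +1.
(a,b)_41: α=0, u≡13; β=-2, v≡30 (mod 41); (13|41)=-1, (30|41)=-1; sign (−1)^0·-1^-2·-1^0 = +1.
(a,b)_5: α=-2, u≡2; β=0, v≡4 (mod 5); (2|5)=-1, (4|5)=+1; sign (−1)^0·-1^0·+1^-2 = +1.
Ram(3, 11) = {2, 3}; no ℚ_2-point on the conic.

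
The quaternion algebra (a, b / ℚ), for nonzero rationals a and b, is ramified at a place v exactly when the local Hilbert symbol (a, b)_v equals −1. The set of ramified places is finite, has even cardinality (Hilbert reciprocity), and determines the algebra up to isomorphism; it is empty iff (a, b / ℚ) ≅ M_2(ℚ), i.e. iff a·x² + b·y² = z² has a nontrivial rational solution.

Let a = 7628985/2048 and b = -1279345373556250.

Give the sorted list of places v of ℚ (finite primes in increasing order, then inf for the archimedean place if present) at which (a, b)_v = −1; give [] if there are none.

[2, 5, 7, 11]

(a, b) ≡ (20930, -32890) mod (ℚ^×)²; places V = {2, 3, 5, 7, 11, 13, 23, ∞}.
(a,b)_13: α=1, u≡11; β=1, v≡7 (mod 13); (11|13)=-1, (7|13)=-1; sign (−1)^0·-1^1·-1^1 = +1.
(a,b)_3: α=6, u≡2; β=0, v≡2 (mod 3); (2|3)=-1, (2|3)=-1; sign (−1)^0·-1^0·-1^6 = +1.
(a,b)_5: α=1, u≡4; β=5, v≡2 (mod 5); (4|5)=+1, (2|5)=-1; sign (−1)^0·+1^5·-1^1 = -1.
(a,b)_∞: sgn(20930)=+, sgn(-32890)=−, so +1.
(a,b)_23: α=1, u≡12; β=3, v≡5 (mod 23); (12|23)=+1, (5|23)=-1; sign (−1)^1·+1^3·-1^1 = +1.
(a,b)_11: α=0, u≡6; β=1, v≡6 (mod 11); (6|11)=-1, (6|11)=-1; sign (−1)^0·-1^1·-1^0 = -1.
(a,b)_2: α=-11, β=1; u≡1, v≡3 (mod 8); ε(u)ε(v)=0·1, αω(v)=-11·1, βω(u)=1·0; sum ≡ 1  ⇒  -1.
(a,b)_7: α=1, u≡1; β=6, v≡3 (mod 7); (1|7)=+1, (3|7)=-1; sign (−1)^0·+1^6·-1^1 = -1.
(20930, -32890 / ℚ) ramifies at {2, 5, 7, 11}: a division algebra.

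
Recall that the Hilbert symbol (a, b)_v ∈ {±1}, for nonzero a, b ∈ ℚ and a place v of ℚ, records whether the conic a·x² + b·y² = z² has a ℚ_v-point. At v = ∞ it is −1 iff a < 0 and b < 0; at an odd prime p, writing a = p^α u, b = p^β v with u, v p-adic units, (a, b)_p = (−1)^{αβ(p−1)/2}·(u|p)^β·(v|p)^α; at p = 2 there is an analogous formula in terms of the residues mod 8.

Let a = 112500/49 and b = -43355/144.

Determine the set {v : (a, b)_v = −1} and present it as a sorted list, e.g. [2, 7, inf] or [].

(a, b) ≡ (5, -43355) mod (ℚ^×)²; places V = {2, 3, 5, 7, 13, 23, 29, ∞}.
(a,b)_13: α=0, u≡5; β=1, v≡6 (mod 13); (5|13)=-1, (6|13)=-1; sign (−1)^0·-1^1·-1^0 = -1.
(a,b)_3: α=2, u≡2; β=-2, v≡1 (mod 3); (2|3)=-1, (1|3)=+1; sign (−1)^0·-1^-2·+1^2 = +1.
(a,b)_7: α=-2, u≡3; β=0, v≡6 (mod 7); (3|7)=-1, (6|7)=-1; sign (−1)^0·-1^0·-1^-2 = +1.
(a,b)_23: α=0, u≡10; β=1, v≡4 (mod 23); (10|23)=-1, (4|23)=+1; sign (−1)^0·-1^1·+1^0 = -1.
(a,b)_∞: sgn(5)=+, sgn(-43355)=−, so +1.
(a,b)_2: α=2, β=-4; u≡5, v≡5 (mod 8); ε(u)ε(v)=0·0, αω(v)=2·1, βω(u)=-4·1; sum ≡ 0  ⇒  +1.
(a,b)_29: α=0, u≡28; β=1, v≡16 (mod 29); (28|29)=+1, (16|29)=+1; sign (−1)^0·+1^1·+1^0 = +1.
(a,b)_5: α=5, u≡4; β=1, v≡1 (mod 5); (4|5)=+1, (1|5)=+1; sign (−1)^0·+1^1·+1^5 = +1.
|Ram(5, -43355)| = 2, even; anisotropic at {13, 23}.

[13, 23]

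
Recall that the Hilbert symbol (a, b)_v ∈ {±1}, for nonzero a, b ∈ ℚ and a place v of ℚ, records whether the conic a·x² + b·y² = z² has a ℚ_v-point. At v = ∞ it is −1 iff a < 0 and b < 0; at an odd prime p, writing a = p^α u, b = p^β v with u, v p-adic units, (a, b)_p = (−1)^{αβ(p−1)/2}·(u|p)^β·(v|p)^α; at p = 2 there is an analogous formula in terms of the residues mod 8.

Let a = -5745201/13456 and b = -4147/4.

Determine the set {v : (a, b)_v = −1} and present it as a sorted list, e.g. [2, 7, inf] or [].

Mod squares: a ≡ -969, b ≡ -4147. Check v ∈ {∞, 2, 3, 7, 11, 13, 17, 19, 29}.
v=∞: -969 < 0 and -4147 < 0  ⇒  (a,b)_∞ = -1.
v=2: v_2(a)=-4, v_2(b)=-2; units ≡ 7, 5 (mod 8); ε·ε+αω+βω = 1·0+-4·1+-2·0 ≡ 0  ⇒  (a,b)_2 = +1.
v=19: a=19^1·(≡11), b=19^0·(≡13) mod 19; (11|19)=+1, (13|19)=-1; (−1)^{1·0·9}·(+1)^0·(-1)^1 = -1.
v=17: a=17^1·(≡14), b=17^0·(≡13) mod 17; (14|17)=-1, (13|17)=+1; (−1)^{1·0·8}·(-1)^0·(+1)^1 = +1.
v=13: a=13^0·(≡6), b=13^1·(≡8) mod 13; (6|13)=-1, (8|13)=-1; (−1)^{0·1·6}·(-1)^1·(-1)^0 = -1.
v=11: a=11^2·(≡2), b=11^1·(≡2) mod 11; (2|11)=-1, (2|11)=-1; (−1)^{2·1·5}·(-1)^1·(-1)^2 = -1.
v=7: a=7^2·(≡4), b=7^0·(≡1) mod 7; (4|7)=+1, (1|7)=+1; (−1)^{2·0·3}·(+1)^0·(+1)^2 = +1.
v=29: a=29^-2·(≡12), b=29^1·(≡15) mod 29; (12|29)=-1, (15|29)=-1; (−1)^{-2·1·14}·(-1)^1·(-1)^-2 = -1.
v=3: a=3^1·(≡1), b=3^0·(≡2) mod 3; (1|3)=+1, (2|3)=-1; (−1)^{1·0·1}·(+1)^0·(-1)^1 = -1.
(-969, -4147 / ℚ) ramifies at {3, 11, 13, 19, 29, ∞}: a division algebra.

[3, 11, 13, 19, 29, inf]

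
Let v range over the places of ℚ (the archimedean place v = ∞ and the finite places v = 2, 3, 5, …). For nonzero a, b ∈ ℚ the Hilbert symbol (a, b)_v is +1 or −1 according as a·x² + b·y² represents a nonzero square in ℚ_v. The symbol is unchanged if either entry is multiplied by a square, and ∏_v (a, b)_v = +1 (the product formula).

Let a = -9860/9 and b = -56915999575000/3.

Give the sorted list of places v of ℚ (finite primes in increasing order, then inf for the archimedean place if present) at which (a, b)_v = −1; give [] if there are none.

(a, b) ≡ (-2465, -281010) mod (ℚ^×)²; places V = {2, 3, 5, 17, 19, 29, ∞}.
(a,b)_2: α=2, β=3; u≡7, v≡7 (mod 8); ε(u)ε(v)=1·1, αω(v)=2·0, βω(u)=3·0; sum ≡ 1  ⇒  -1.
(a,b)_29: α=1, u≡17; β=3, v≡22 (mod 29); (17|29)=-1, (22|29)=+1; sign (−1)^0·-1^3·+1^1 = -1.
(a,b)_3: α=-2, u≡1; β=-1, v≡2 (mod 3); (1|3)=+1, (2|3)=-1; sign (−1)^0·+1^-1·-1^-2 = +1.
(a,b)_19: α=0, u≡17; β=1, v≡5 (mod 19); (17|19)=+1, (5|19)=+1; sign (−1)^0·+1^1·+1^0 = +1.
(a,b)_5: α=1, u≡2; β=5, v≡2 (mod 5); (2|5)=-1, (2|5)=-1; sign (−1)^0·-1^5·-1^1 = +1.
(a,b)_17: α=1, u≡13; β=3, v≡6 (mod 17); (13|17)=+1, (6|17)=-1; sign (−1)^0·+1^3·-1^1 = -1.
(a,b)_∞: sgn(-2465)=−, sgn(-281010)=−, so -1.
|Ram(-2465, -281010)| = 4, even; anisotropic at {2, 17, 29, ∞}.

[2, 17, 29, inf]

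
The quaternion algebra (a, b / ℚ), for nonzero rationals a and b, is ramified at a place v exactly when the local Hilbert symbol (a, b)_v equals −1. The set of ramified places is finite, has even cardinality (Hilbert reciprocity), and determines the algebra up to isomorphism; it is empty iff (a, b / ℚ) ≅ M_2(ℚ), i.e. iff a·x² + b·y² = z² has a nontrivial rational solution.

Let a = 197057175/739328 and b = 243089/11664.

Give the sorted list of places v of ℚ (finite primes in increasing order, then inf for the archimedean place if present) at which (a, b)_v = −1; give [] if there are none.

[3, 29]

Mod squares: a ≡ 174, b ≡ 41. Check v ∈ {∞, 2, 3, 5, 7, 11, 19, 29, 41, 43}.
v=19: a=19^-2·(≡13), b=19^0·(≡8) mod 19; (13|19)=-1, (8|19)=-1; (−1)^{-2·0·9}·(-1)^0·(-1)^-2 = +1.
v=3: a=3^1·(≡1), b=3^-6·(≡2) mod 3; (1|3)=+1, (2|3)=-1; (−1)^{1·-6·1}·(+1)^-6·(-1)^1 = -1.
v=5: a=5^2·(≡4), b=5^0·(≡1) mod 5; (4|5)=+1, (1|5)=+1; (−1)^{2·0·2}·(+1)^0·(+1)^2 = +1.
v=∞: 174 > 0 and 41 > 0  ⇒  (a,b)_∞ = +1.
v=7: a=7^2·(≡6), b=7^2·(≡6) mod 7; (6|7)=-1, (6|7)=-1; (−1)^{2·2·3}·(-1)^2·(-1)^2 = +1.
v=2: v_2(a)=-11, v_2(b)=-4; units ≡ 7, 1 (mod 8); ε·ε+αω+βω = 1·0+-11·0+-4·0 ≡ 0  ⇒  (a,b)_2 = +1.
v=29: a=29^1·(≡28), b=29^0·(≡26) mod 29; (28|29)=+1, (26|29)=-1; (−1)^{1·0·14}·(+1)^0·(-1)^1 = -1.
v=41: a=41^0·(≡4), b=41^1·(≡32) mod 41; (4|41)=+1, (32|41)=+1; (−1)^{0·1·20}·(+1)^1·(+1)^0 = +1.
v=43: a=43^2·(≡20), b=43^0·(≡40) mod 43; (20|43)=-1, (40|43)=+1; (−1)^{2·0·21}·(-1)^0·(+1)^2 = +1.
v=11: a=11^0·(≡1), b=11^2·(≡10) mod 11; (1|11)=+1, (10|11)=-1; (−1)^{0·2·5}·(+1)^2·(-1)^0 = +1.
Ram(174, 41) = {3, 29}; no ℚ_3-point on the conic.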